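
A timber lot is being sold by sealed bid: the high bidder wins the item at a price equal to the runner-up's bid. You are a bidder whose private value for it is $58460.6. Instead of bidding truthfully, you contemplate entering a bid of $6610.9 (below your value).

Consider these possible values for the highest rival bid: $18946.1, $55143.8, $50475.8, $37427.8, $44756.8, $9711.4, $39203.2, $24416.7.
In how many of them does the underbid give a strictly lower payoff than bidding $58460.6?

8

The deviation hurts exactly when the highest competing bid lies strictly between $6610.9 and $58460.6 — underbidding then forfeits a profitable win.
$18946.1: inside the interval → strictly worse (loss $39514.5).
$55143.8: inside the interval → strictly worse (loss $3316.8).
$50475.8: inside the interval → strictly worse (loss $7984.8).
$37427.8: inside the interval → strictly worse (loss $21032.8).
$44756.8: inside the interval → strictly worse (loss $13703.8).
$9711.4: inside the interval → strictly worse (loss $48749.2).
$39203.2: inside the interval → strictly worse (loss $19257.4).
$24416.7: inside the interval → strictly worse (loss $34043.9).
Count: 8.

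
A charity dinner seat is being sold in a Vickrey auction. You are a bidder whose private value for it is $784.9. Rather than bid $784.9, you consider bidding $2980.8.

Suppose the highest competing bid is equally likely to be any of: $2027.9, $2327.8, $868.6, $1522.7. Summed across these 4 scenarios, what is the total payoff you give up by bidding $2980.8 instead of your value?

The deviation costs you only when the competing bid falls strictly between $784.9 and $2980.8; elsewhere both bids give the same outcome.
$2027.9: truthful payoff $0, deviation payoff −$1243 → loss $1243.
$2327.8: truthful payoff $0, deviation payoff −$1542.9 → loss $1542.9.
$868.6: truthful payoff $0, deviation payoff −$83.7 → loss $83.7.
$1522.7: truthful payoff $0, deviation payoff −$737.8 → loss $737.8.
Total loss = $1243 + $1542.9 + $83.7 + $737.8 = $3607.4.
Truthful bidding weakly dominates here: raising your bid can only win items priced above your value, and lowering it can only forfeit items priced below.

$3607.4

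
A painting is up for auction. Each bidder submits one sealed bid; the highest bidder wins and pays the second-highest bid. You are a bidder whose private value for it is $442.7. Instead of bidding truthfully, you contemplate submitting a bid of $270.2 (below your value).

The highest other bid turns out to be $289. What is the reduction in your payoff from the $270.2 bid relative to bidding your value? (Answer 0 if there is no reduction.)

$153.7

Bidding your value $442.7: you win (since $442.7 > $289) and pay $289. Payoff $153.7.
Bidding $270.2: you lose. Payoff $0.
The competing bid $289 lies between your shaded bid and your value, so underbidding forfeits an item you could have won at a profitable price.
Loss from deviating = $153.7 − ($0) = $153.7.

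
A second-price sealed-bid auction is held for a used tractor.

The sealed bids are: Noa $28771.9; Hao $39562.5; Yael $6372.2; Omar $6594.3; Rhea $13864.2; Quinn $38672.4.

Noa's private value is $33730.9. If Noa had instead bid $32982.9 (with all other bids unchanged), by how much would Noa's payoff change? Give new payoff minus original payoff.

$0

The highest bid among the other bidders is $39562.5; Noa's bid doesn't change that.
Original bid $28771.9: Noa is not highest (top rival bid is $39562.5); payoff $0.
Alternative bid $32982.9: Noa is not highest (top rival bid is $39562.5); payoff $0.
Change in payoff = $0 − ($0) = $0.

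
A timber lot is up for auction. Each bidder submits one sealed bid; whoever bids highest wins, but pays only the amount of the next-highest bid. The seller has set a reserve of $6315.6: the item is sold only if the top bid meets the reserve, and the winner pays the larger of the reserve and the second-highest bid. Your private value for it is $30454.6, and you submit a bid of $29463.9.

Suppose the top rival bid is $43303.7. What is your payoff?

$0

Your bid $29463.9 is below the highest competing bid $43303.7, so you lose. Payoff $0.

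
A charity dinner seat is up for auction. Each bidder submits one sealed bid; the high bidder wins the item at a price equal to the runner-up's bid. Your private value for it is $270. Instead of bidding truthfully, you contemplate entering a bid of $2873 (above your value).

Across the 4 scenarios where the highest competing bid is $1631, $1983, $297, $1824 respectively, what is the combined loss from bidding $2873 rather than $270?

The deviation costs you only when the competing bid falls strictly between $270 and $2873; elsewhere both bids give the same outcome.
$1631: truthful payoff $0, deviation payoff −$1361 → loss $1361.
$1983: truthful payoff $0, deviation payoff −$1713 → loss $1713.
$297: truthful payoff $0, deviation payoff −$27 → loss $27.
$1824: truthful payoff $0, deviation payoff −$1554 → loss $1554.
Total loss = $1361 + $1713 + $27 + $1554 = $4655.

$4655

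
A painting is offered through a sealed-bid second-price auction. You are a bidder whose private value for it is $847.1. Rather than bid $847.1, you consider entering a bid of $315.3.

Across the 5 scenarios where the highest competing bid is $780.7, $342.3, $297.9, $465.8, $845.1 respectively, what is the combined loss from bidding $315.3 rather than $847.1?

The deviation costs you only when the competing bid falls strictly between $315.3 and $847.1; elsewhere both bids give the same outcome.
$780.7: truthful payoff $66.4, deviation payoff $0 → loss $66.4.
$342.3: truthful payoff $504.8, deviation payoff $0 → loss $504.8.
$297.9: outcomes coincide → loss $0.
$465.8: truthful payoff $381.3, deviation payoff $0 → loss $381.3.
$845.1: truthful payoff $2, deviation payoff $0 → loss $2.
Total loss = $66.4 + $504.8 + $381.3 + $2 = $954.5.

$954.5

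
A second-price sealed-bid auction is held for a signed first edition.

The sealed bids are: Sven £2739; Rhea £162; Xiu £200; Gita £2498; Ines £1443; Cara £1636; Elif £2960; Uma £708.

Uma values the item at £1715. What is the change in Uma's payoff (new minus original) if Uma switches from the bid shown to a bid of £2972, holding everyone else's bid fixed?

−£1245

The highest bid among the other bidders is £2960; Uma's bid doesn't change that.
Original bid £708: Uma is not highest (top rival bid is £2960); payoff £0.
Alternative bid £2972: Uma is highest, pays the top rival bid £2960; payoff £1715 − £2960 = −£1245.
Change in payoff = −£1245 − (£0) = −£1245.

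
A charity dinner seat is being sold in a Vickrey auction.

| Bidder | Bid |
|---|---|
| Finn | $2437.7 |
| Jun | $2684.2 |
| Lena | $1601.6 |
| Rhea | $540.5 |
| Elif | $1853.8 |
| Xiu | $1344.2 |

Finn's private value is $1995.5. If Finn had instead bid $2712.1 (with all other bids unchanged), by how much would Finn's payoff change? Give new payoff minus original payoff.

The highest bid among the other bidders is $2684.2; Finn's bid doesn't change that.
Original bid $2437.7: Finn is not highest (top rival bid is $2684.2); payoff $0.
Alternative bid $2712.1: Finn is highest, pays the top rival bid $2684.2; payoff $1995.5 − $2684.2 = −$688.7.
Change in payoff = −$688.7 − ($0) = −$688.7.

−$688.7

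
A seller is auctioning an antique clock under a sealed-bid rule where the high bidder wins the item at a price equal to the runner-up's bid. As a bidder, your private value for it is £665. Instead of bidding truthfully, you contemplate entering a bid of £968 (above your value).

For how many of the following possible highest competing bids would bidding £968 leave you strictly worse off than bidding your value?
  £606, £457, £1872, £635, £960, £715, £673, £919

The deviation hurts exactly when the highest competing bid lies strictly between £665 and £968 — overbidding then wins at a price above your value.
£606: below both → same outcome either way.
£457: below both → same outcome either way.
£1872: above both → same outcome either way.
£635: below both → same outcome either way.
£960: inside the interval → strictly worse (loss £295).
£715: inside the interval → strictly worse (loss £50).
£673: inside the interval → strictly worse (loss £8).
£919: inside the interval → strictly worse (loss £254).
Count: 4.

4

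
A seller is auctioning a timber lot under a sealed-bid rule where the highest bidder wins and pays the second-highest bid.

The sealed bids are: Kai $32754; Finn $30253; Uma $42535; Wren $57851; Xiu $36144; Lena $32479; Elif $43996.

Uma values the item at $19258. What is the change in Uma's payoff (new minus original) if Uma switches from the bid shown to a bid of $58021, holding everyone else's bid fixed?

−$38593

The highest bid among the other bidders is $57851; Uma's bid doesn't change that.
Original bid $42535: Uma is not highest (top rival bid is $57851); payoff $0.
Alternative bid $58021: Uma is highest, pays the top rival bid $57851; payoff $19258 − $57851 = −$38593.
Change in payoff = −$38593 − ($0) = −$38593.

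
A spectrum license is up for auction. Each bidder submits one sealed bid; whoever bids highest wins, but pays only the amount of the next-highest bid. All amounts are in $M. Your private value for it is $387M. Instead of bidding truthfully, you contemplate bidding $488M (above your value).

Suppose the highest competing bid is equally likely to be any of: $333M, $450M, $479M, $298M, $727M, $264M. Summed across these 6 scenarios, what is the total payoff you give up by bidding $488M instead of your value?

$155M

The deviation costs you only when the competing bid falls strictly between $387M and $488M; elsewhere both bids give the same outcome.
$333M: outcomes coincide → loss $0M.
$450M: truthful payoff $0M, deviation payoff −$63M → loss $63M.
$479M: truthful payoff $0M, deviation payoff −$92M → loss $92M.
$298M: outcomes coincide → loss $0M.
$727M: outcomes coincide → loss $0M.
$264M: outcomes coincide → loss $0M.
Total loss = $63M + $92M = $155M.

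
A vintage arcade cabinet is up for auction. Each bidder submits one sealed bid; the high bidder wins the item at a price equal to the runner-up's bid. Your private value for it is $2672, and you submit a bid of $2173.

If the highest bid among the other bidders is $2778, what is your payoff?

$0

Your bid $2173 is below the highest competing bid $2778, so you lose.
A losing bidder pays nothing and receives nothing: payoff = $0.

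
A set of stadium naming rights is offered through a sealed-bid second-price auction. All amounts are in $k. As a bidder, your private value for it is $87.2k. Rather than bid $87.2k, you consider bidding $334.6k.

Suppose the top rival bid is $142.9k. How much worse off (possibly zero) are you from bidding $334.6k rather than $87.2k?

$55.7k

Bidding your value $87.2k: you lose (since $87.2k < $142.9k). Payoff $0k.
Bidding $334.6k: you win and pay $142.9k. Payoff $87.2k − $142.9k = −$55.7k.
The competing bid $142.9k lies between your value and your inflated bid, so overbidding wins an item priced above your value.
Loss from deviating = $0k − (−$55.7k) = $55.7k.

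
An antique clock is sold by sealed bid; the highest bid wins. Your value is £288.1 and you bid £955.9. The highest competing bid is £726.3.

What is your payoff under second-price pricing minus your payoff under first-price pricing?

£229.6

You have the highest bid, so you win under either rule.
Second-price: pay £726.3 → payoff −£438.2.
First-price: pay your own bid £955.9 → payoff −£667.8.
Difference = −£438.2 − (−£667.8) = £229.6.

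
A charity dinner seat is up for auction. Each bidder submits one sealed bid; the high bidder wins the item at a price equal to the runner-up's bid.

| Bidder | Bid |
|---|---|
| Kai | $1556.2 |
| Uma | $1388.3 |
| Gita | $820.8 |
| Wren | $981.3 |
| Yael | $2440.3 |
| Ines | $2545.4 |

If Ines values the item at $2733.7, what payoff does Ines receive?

$293.4

Highest bid: Ines at $2545.4, so Ines wins.
Second-highest bid: Yael at $2440.3 — that is the price the winner pays.
Ines's payoff = value − price = $2733.7 − $2440.3 = $293.4.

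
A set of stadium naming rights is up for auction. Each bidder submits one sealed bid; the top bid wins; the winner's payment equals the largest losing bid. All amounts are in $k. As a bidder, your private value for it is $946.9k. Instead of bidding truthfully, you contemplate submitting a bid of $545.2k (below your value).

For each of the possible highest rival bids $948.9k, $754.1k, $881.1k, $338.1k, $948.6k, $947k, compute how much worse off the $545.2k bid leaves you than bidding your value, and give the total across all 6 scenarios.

$258.6k

The deviation costs you only when the competing bid falls strictly between $545.2k and $946.9k; elsewhere both bids give the same outcome.
$948.9k: outcomes coincide → loss $0k.
$754.1k: truthful payoff $192.8k, deviation payoff $0k → loss $192.8k.
$881.1k: truthful payoff $65.8k, deviation payoff $0k → loss $65.8k.
$338.1k: outcomes coincide → loss $0k.
$948.6k: outcomes coincide → loss $0k.
$947k: outcomes coincide → loss $0k.
Total loss = $192.8k + $65.8k = $258.6k.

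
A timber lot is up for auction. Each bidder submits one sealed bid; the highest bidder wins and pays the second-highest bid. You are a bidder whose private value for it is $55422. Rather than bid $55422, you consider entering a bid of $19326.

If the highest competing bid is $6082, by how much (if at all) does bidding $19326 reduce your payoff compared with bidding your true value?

$0

Bidding your value $55422: you win (since $55422 > $6082) and pay $6082. Payoff $49340.
Bidding $19326: you win and pay $6082. Payoff $55422 − $6082 = $49340.
Difference = $49340 − $49340 = $0; both bids lead to the same outcome because the competing bid is below both your value and your alternative bid.
Truthful bidding weakly dominates here: raising your bid can only win items priced above your value, and lowering it can only forfeit items priced below.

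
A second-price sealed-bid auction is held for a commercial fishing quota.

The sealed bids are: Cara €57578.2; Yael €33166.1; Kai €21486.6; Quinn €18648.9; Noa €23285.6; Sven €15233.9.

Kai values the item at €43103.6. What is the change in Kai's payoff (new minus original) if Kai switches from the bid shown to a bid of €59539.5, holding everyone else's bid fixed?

−€14474.6

The highest bid among the other bidders is €57578.2; Kai's bid doesn't change that.
Original bid €21486.6: Kai is not highest (top rival bid is €57578.2); payoff €0.
Alternative bid €59539.5: Kai is highest, pays the top rival bid €57578.2; payoff €43103.6 − €57578.2 = −€14474.6.
Change in payoff = −€14474.6 − (€0) = −€14474.6.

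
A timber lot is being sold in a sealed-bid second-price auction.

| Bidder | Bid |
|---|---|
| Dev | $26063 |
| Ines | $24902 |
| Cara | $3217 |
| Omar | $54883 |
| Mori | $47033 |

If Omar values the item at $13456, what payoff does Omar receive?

Highest bid: Omar at $54883, so Omar wins.
Second-highest bid: Mori at $47033 — that is the price the winner pays.
Omar's payoff = value − price = $13456 − $47033 = −$33577.

−$33577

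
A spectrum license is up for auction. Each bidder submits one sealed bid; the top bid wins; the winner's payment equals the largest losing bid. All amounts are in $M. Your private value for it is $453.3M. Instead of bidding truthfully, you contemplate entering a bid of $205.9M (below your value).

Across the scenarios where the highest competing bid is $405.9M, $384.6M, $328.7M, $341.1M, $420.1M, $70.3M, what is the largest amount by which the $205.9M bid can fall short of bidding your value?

$405.9M: truthful gives $47.4M, deviation gives $0M → loss $47.4M.
$384.6M: truthful gives $68.7M, deviation gives $0M → loss $68.7M.
$328.7M: truthful gives $124.6M, deviation gives $0M → loss $124.6M.
$341.1M: truthful gives $112.2M, deviation gives $0M → loss $112.2M.
$420.1M: truthful gives $33.2M, deviation gives $0M → loss $33.2M.
$70.3M: same outcome either way → loss $0M.
Maximum loss: $124.6M.

$124.6M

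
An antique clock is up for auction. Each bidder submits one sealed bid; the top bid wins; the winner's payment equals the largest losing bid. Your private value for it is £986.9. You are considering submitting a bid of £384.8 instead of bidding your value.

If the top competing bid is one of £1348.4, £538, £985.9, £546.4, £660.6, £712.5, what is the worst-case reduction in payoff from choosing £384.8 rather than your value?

£448.9

£1348.4: same outcome either way → loss £0.
£538: truthful gives £448.9, deviation gives £0 → loss £448.9.
£985.9: truthful gives £1, deviation gives £0 → loss £1.
£546.4: truthful gives £440.5, deviation gives £0 → loss £440.5.
£660.6: truthful gives £326.3, deviation gives £0 → loss £326.3.
£712.5: truthful gives £274.4, deviation gives £0 → loss £274.4.
Maximum loss: £448.9.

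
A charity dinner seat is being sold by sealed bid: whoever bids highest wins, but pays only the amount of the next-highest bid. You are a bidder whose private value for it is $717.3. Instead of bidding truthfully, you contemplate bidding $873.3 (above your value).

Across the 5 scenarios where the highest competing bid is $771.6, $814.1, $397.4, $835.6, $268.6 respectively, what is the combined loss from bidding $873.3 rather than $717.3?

The deviation costs you only when the competing bid falls strictly between $717.3 and $873.3; elsewhere both bids give the same outcome.
$771.6: truthful payoff $0, deviation payoff −$54.3 → loss $54.3.
$814.1: truthful payoff $0, deviation payoff −$96.8 → loss $96.8.
$397.4: outcomes coincide → loss $0.
$835.6: truthful payoff $0, deviation payoff −$118.3 → loss $118.3.
$268.6: outcomes coincide → loss $0.
Total loss = $54.3 + $96.8 + $118.3 = $269.4.

$269.4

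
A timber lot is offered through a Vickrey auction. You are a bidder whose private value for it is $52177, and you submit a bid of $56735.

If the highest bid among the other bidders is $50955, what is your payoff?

$1222

Your bid $56735 exceeds the highest competing bid $50955, so you win.
In a second-price auction the winner pays the second-highest bid, $50955.
Payoff = value − price = $52177 − $50955 = $1222.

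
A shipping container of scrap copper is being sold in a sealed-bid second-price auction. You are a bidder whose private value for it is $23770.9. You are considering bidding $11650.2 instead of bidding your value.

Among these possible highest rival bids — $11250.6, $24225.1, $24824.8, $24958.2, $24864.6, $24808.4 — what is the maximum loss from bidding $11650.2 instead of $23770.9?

$11250.6: same outcome either way → loss $0.
$24225.1: same outcome either way → loss $0.
$24824.8: same outcome either way → loss $0.
$24958.2: same outcome either way → loss $0.
$24864.6: same outcome either way → loss $0.
$24808.4: same outcome either way → loss $0.
Maximum loss: $0.

$0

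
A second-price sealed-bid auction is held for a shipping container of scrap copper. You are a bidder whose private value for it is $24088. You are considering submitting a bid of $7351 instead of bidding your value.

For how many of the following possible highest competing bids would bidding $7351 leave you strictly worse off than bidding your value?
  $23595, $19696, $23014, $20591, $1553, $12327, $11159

6

The deviation hurts exactly when the highest competing bid lies strictly between $7351 and $24088 — underbidding then forfeits a profitable win.
$23595: inside the interval → strictly worse (loss $493).
$19696: inside the interval → strictly worse (loss $4392).
$23014: inside the interval → strictly worse (loss $1074).
$20591: inside the interval → strictly worse (loss $3497).
$1553: below both → same outcome either way.
$12327: inside the interval → strictly worse (loss $11761).
$11159: inside the interval → strictly worse (loss $12929).
Count: 6.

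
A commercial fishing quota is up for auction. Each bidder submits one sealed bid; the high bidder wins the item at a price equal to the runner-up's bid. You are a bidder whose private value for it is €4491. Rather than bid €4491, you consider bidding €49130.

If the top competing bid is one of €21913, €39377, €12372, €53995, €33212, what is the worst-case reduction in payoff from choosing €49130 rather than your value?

€21913: truthful gives €0, deviation gives −€17422 → loss €17422.
€39377: truthful gives €0, deviation gives −€34886 → loss €34886.
€12372: truthful gives €0, deviation gives −€7881 → loss €7881.
€53995: same outcome either way → loss €0.
€33212: truthful gives €0, deviation gives −€28721 → loss €28721.
Maximum loss: €34886.

€34886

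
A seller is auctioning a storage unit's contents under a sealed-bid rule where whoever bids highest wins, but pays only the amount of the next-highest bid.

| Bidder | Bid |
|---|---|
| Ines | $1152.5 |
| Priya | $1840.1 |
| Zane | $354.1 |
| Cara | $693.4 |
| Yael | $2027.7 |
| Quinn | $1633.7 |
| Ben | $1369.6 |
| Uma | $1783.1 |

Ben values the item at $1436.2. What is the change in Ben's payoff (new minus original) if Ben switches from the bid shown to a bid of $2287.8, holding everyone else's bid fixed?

The highest bid among the other bidders is $2027.7; Ben's bid doesn't change that.
Original bid $1369.6: Ben is not highest (top rival bid is $2027.7); payoff $0.
Alternative bid $2287.8: Ben is highest, pays the top rival bid $2027.7; payoff $1436.2 − $2027.7 = −$591.5.
Change in payoff = −$591.5 − ($0) = −$591.5.

−$591.5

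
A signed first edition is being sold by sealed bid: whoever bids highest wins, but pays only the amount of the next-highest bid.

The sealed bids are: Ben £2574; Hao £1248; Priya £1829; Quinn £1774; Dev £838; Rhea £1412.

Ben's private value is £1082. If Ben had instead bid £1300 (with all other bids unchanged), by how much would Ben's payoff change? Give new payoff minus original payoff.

£747

The highest bid among the other bidders is £1829; Ben's bid doesn't change that.
Original bid £2574: Ben is highest, pays the top rival bid £1829; payoff £1082 − £1829 = −£747.
Alternative bid £1300: Ben is not highest (top rival bid is £1829); payoff £0.
Change in payoff = £0 − (−£747) = £747.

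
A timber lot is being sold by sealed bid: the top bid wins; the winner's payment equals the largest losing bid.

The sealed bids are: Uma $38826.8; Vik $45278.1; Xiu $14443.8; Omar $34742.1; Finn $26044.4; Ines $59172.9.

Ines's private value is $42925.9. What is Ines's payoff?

−$2352.2

Highest bid: Ines at $59172.9, so Ines wins.
Second-highest bid: Vik at $45278.1 — that is the price the winner pays.
Ines's payoff = value − price = $42925.9 − $45278.1 = −$2352.2.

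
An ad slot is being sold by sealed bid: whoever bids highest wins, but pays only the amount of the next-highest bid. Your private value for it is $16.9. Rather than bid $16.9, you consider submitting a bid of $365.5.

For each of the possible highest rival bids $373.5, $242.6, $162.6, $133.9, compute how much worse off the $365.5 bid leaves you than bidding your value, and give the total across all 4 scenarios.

$488.4

The deviation costs you only when the competing bid falls strictly between $16.9 and $365.5; elsewhere both bids give the same outcome.
$373.5: outcomes coincide → loss $0.
$242.6: truthful payoff $0, deviation payoff −$225.7 → loss $225.7.
$162.6: truthful payoff $0, deviation payoff −$145.7 → loss $145.7.
$133.9: truthful payoff $0, deviation payoff −$117 → loss $117.
Total loss = $225.7 + $145.7 + $117 = $488.4.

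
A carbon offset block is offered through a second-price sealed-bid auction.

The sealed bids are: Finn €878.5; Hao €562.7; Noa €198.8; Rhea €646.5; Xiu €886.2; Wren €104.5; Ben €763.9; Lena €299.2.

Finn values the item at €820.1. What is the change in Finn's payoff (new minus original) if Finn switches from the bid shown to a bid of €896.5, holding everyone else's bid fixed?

−€66.1

The highest bid among the other bidders is €886.2; Finn's bid doesn't change that.
Original bid €878.5: Finn is not highest (top rival bid is €886.2); payoff €0.
Alternative bid €896.5: Finn is highest, pays the top rival bid €886.2; payoff €820.1 − €886.2 = −€66.1.
Change in payoff = −€66.1 − (€0) = −€66.1.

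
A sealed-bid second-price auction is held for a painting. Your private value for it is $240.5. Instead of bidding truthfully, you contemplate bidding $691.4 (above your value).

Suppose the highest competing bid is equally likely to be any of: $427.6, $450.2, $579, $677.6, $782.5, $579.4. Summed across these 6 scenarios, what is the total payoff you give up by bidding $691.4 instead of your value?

The deviation costs you only when the competing bid falls strictly between $240.5 and $691.4; elsewhere both bids give the same outcome.
$427.6: truthful payoff $0, deviation payoff −$187.1 → loss $187.1.
$450.2: truthful payoff $0, deviation payoff −$209.7 → loss $209.7.
$579: truthful payoff $0, deviation payoff −$338.5 → loss $338.5.
$677.6: truthful payoff $0, deviation payoff −$437.1 → loss $437.1.
$782.5: outcomes coincide → loss $0.
$579.4: truthful payoff $0, deviation payoff −$338.9 → loss $338.9.
Total loss = $187.1 + $209.7 + $338.5 + $437.1 + $338.9 = $1511.3.

$1511.3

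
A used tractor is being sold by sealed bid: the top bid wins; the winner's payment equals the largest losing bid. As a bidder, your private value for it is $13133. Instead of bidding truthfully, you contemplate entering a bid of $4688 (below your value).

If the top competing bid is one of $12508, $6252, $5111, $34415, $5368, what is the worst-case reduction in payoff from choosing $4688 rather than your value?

$8022

$12508: truthful gives $625, deviation gives $0 → loss $625.
$6252: truthful gives $6881, deviation gives $0 → loss $6881.
$5111: truthful gives $8022, deviation gives $0 → loss $8022.
$34415: same outcome either way → loss $0.
$5368: truthful gives $7765, deviation gives $0 → loss $7765.
Maximum loss: $8022.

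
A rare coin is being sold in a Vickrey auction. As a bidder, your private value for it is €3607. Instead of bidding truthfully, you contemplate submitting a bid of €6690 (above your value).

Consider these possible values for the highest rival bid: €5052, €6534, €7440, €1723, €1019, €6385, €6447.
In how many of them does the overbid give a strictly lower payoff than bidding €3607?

The deviation hurts exactly when the highest competing bid lies strictly between €3607 and €6690 — overbidding then wins at a price above your value.
€5052: inside the interval → strictly worse (loss €1445).
€6534: inside the interval → strictly worse (loss €2927).
€7440: above both → same outcome either way.
€1723: below both → same outcome either way.
€1019: below both → same outcome either way.
€6385: inside the interval → strictly worse (loss €2778).
€6447: inside the interval → strictly worse (loss €2840).
Count: 4.

4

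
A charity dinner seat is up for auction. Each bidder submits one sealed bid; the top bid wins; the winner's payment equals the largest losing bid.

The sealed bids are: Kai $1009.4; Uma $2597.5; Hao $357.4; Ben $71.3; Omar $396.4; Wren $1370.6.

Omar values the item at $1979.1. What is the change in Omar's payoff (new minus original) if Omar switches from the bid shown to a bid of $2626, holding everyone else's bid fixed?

The highest bid among the other bidders is $2597.5; Omar's bid doesn't change that.
Original bid $396.4: Omar is not highest (top rival bid is $2597.5); payoff $0.
Alternative bid $2626: Omar is highest, pays the top rival bid $2597.5; payoff $1979.1 − $2597.5 = −$618.4.
Change in payoff = −$618.4 − ($0) = −$618.4.

−$618.4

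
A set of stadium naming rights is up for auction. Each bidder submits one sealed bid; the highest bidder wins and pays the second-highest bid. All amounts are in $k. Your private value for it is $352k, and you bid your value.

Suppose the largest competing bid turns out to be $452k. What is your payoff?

$0k

Your bid $352k is below the highest competing bid $452k, so you lose.
A losing bidder pays nothing and receives nothing: payoff = $0k.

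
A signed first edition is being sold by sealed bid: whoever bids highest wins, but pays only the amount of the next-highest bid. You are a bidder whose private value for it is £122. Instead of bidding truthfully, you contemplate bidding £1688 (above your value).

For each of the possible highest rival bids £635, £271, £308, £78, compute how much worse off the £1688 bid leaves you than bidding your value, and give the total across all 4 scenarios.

The deviation costs you only when the competing bid falls strictly between £122 and £1688; elsewhere both bids give the same outcome.
£635: truthful payoff £0, deviation payoff −£513 → loss £513.
£271: truthful payoff £0, deviation payoff −£149 → loss £149.
£308: truthful payoff £0, deviation payoff −£186 → loss £186.
£78: outcomes coincide → loss £0.
Total loss = £513 + £149 + £186 = £848.
In a second-price auction your bid sets only whether you win, not what you pay, so bidding your true value is weakly dominant.

£848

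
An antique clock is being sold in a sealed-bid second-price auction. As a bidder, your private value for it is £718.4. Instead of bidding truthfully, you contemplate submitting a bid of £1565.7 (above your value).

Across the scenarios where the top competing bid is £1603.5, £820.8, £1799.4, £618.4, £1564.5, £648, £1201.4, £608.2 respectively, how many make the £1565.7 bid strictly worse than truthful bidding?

The deviation hurts exactly when the highest competing bid lies strictly between £718.4 and £1565.7 — overbidding then wins at a price above your value.
£1603.5: above both → same outcome either way.
£820.8: inside the interval → strictly worse (loss £102.4).
£1799.4: above both → same outcome either way.
£618.4: below both → same outcome either way.
£1564.5: inside the interval → strictly worse (loss £846.1).
£648: below both → same outcome either way.
£1201.4: inside the interval → strictly worse (loss £483).
£608.2: below both → same outcome either way.
Count: 3.

3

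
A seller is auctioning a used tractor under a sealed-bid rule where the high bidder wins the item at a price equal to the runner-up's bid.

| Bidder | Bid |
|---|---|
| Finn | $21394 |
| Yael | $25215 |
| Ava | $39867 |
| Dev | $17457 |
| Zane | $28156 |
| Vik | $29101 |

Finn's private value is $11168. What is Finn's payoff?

$0

Highest bid: Ava at $39867, so Ava wins.
Second-highest bid: Vik at $29101 — that is the price the winner pays.
Finn did not win, so Finn pays nothing and receives nothing: payoff $0.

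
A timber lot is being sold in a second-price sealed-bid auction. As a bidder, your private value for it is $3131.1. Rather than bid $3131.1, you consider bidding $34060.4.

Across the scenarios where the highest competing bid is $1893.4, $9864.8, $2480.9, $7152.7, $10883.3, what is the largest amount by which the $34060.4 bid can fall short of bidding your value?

$1893.4: same outcome either way → loss $0.
$9864.8: truthful gives $0, deviation gives −$6733.7 → loss $6733.7.
$2480.9: same outcome either way → loss $0.
$7152.7: truthful gives $0, deviation gives −$4021.6 → loss $4021.6.
$10883.3: truthful gives $0, deviation gives −$7752.2 → loss $7752.2.
Maximum loss: $7752.2.

$7752.2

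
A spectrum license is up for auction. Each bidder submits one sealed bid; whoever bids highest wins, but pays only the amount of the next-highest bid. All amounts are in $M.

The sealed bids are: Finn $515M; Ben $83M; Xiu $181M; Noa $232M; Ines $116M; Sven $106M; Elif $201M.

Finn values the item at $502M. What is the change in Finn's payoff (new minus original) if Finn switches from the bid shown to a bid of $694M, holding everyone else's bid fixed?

The highest bid among the other bidders is $232M; Finn's bid doesn't change that.
Original bid $515M: Finn is highest, pays the top rival bid $232M; payoff $502M − $232M = $270M.
Alternative bid $694M: Finn is highest, pays the top rival bid $232M; payoff $502M − $232M = $270M.
Change in payoff = $270M − ($270M) = $0M.

$0M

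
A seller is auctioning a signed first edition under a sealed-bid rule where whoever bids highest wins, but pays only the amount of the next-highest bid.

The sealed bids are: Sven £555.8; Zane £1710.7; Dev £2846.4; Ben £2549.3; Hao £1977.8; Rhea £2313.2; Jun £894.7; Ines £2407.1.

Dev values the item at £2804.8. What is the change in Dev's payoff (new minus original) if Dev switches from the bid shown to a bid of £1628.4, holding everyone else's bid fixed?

The highest bid among the other bidders is £2549.3; Dev's bid doesn't change that.
Original bid £2846.4: Dev is highest, pays the top rival bid £2549.3; payoff £2804.8 − £2549.3 = £255.5.
Alternative bid £1628.4: Dev is not highest (top rival bid is £2549.3); payoff £0.
Change in payoff = £0 − (£255.5) = −£255.5.

−£255.5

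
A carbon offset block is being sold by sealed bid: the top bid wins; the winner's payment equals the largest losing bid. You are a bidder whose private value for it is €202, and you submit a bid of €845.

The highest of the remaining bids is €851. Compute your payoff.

€0

Your bid €845 is below the highest competing bid €851, so you lose.
A losing bidder pays nothing and receives nothing: payoff = €0.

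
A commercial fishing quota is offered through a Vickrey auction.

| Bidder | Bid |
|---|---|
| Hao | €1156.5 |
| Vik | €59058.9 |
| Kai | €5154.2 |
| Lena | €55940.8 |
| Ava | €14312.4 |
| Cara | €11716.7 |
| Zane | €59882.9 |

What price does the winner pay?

Highest bid: Zane at €59882.9, so Zane wins.
Second-highest bid: Vik at €59058.9 — that is the price the winner pays.

€59058.9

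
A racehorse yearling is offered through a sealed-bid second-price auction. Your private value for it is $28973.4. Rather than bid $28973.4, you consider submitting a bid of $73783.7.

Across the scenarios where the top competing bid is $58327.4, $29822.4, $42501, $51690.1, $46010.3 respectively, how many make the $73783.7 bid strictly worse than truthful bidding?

The deviation hurts exactly when the highest competing bid lies strictly between $28973.4 and $73783.7 — overbidding then wins at a price above your value.
$58327.4: inside the interval → strictly worse (loss $29354).
$29822.4: inside the interval → strictly worse (loss $849).
$42501: inside the interval → strictly worse (loss $13527.6).
$51690.1: inside the interval → strictly worse (loss $22716.7).
$46010.3: inside the interval → strictly worse (loss $17036.9).
Count: 5.

5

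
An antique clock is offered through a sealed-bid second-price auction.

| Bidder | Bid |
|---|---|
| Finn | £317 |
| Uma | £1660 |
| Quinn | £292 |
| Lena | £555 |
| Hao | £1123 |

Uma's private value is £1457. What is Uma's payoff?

Highest bid: Uma at £1660, so Uma wins.
Second-highest bid: Hao at £1123 — that is the price the winner pays.
Uma's payoff = value − price = £1457 − £1123 = £334.

£334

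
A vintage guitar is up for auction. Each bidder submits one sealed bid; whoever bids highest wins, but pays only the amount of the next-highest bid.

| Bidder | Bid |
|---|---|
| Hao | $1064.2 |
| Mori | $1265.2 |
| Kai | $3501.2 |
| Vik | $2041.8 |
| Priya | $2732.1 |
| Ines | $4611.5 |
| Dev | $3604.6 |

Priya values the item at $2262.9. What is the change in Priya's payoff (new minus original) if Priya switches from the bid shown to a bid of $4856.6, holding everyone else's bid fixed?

The highest bid among the other bidders is $4611.5; Priya's bid doesn't change that.
Original bid $2732.1: Priya is not highest (top rival bid is $4611.5); payoff $0.
Alternative bid $4856.6: Priya is highest, pays the top rival bid $4611.5; payoff $2262.9 − $4611.5 = −$2348.6.
Change in payoff = −$2348.6 − ($0) = −$2348.6.

−$2348.6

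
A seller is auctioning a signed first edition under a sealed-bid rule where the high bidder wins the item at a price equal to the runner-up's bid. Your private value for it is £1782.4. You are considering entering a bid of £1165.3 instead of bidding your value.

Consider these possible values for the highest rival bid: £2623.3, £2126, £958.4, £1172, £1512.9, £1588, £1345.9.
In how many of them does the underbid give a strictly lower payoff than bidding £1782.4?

The deviation hurts exactly when the highest competing bid lies strictly between £1165.3 and £1782.4 — underbidding then forfeits a profitable win.
£2623.3: above both → same outcome either way.
£2126: above both → same outcome either way.
£958.4: below both → same outcome either way.
£1172: inside the interval → strictly worse (loss £610.4).
£1512.9: inside the interval → strictly worse (loss £269.5).
£1588: inside the interval → strictly worse (loss £194.4).
£1345.9: inside the interval → strictly worse (loss £436.5).
Count: 4.

4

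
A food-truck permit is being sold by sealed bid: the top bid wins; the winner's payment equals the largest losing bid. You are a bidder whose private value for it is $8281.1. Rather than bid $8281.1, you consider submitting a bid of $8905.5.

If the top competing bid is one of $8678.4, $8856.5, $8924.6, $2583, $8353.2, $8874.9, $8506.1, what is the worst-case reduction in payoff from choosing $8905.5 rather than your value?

$8678.4: truthful gives $0, deviation gives −$397.3 → loss $397.3.
$8856.5: truthful gives $0, deviation gives −$575.4 → loss $575.4.
$8924.6: same outcome either way → loss $0.
$2583: same outcome either way → loss $0.
$8353.2: truthful gives $0, deviation gives −$72.1 → loss $72.1.
$8874.9: truthful gives $0, deviation gives −$593.8 → loss $593.8.
$8506.1: truthful gives $0, deviation gives −$225 → loss $225.
Maximum loss: $593.8.

$593.8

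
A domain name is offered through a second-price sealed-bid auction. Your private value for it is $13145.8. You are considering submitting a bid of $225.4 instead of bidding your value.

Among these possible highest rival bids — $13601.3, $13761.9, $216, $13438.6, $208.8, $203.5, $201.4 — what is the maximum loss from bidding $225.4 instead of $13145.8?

$0

$13601.3: same outcome either way → loss $0.
$13761.9: same outcome either way → loss $0.
$216: same outcome either way → loss $0.
$13438.6: same outcome either way → loss $0.
$208.8: same outcome either way → loss $0.
$203.5: same outcome either way → loss $0.
$201.4: same outcome either way → loss $0.
Maximum loss: $0.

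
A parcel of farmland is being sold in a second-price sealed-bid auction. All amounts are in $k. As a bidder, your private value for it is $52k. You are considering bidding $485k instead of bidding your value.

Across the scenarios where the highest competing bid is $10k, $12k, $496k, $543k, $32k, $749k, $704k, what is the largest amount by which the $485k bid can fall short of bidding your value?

$10k: same outcome either way → loss $0k.
$12k: same outcome either way → loss $0k.
$496k: same outcome either way → loss $0k.
$543k: same outcome either way → loss $0k.
$32k: same outcome either way → loss $0k.
$749k: same outcome either way → loss $0k.
$704k: same outcome either way → loss $0k.
Maximum loss: $0k.

$0k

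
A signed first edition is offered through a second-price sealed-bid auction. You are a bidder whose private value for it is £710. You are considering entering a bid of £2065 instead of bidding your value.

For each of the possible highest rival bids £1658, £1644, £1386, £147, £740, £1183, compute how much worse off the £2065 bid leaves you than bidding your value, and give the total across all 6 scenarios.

The deviation costs you only when the competing bid falls strictly between £710 and £2065; elsewhere both bids give the same outcome.
£1658: truthful payoff £0, deviation payoff −£948 → loss £948.
£1644: truthful payoff £0, deviation payoff −£934 → loss £934.
£1386: truthful payoff £0, deviation payoff −£676 → loss £676.
£147: outcomes coincide → loss £0.
£740: truthful payoff £0, deviation payoff −£30 → loss £30.
£1183: truthful payoff £0, deviation payoff −£473 → loss £473.
Total loss = £948 + £934 + £676 + £30 + £473 = £3061.

£3061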